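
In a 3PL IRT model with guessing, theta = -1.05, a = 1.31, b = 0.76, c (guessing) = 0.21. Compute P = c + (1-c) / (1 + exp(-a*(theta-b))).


logit = 1.31*(-1.05 - 0.76) = -2.3711
P* = 1/(1 + exp(--2.3711)) = 0.0854
P = 0.21 + (1 - 0.21) * 0.0854
P = 0.2775

0.2775


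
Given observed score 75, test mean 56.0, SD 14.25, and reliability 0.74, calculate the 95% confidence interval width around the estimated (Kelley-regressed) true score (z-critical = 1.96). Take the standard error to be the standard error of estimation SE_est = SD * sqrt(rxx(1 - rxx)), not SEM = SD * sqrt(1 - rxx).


True score estimate = 0.74*75 + 0.26*56.0 = 70.06
SE_est = SD * sqrt(rxx * (1 - rxx)) = 14.25 * sqrt(0.74 * 0.26) = 14.25 * sqrt(0.1924) = 6.250538
CI = T_est +/- z * SE_est, so width = 2 * z * SE_est = 2 * 1.96 * 6.250538
Width = 24.5021

24.5021


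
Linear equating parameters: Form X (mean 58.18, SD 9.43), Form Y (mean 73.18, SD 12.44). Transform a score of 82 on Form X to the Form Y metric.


slope = SD_Y / SD_X = 12.44 / 9.43 ~ 1.3192
intercept = mean_Y - slope * mean_X = 73.18 - (12.44 / 9.43) * 58.18 ~ -3.5707
Y = slope * X + intercept. To avoid rounding drift from the rounded slope/intercept, evaluate the equivalent form Y = mean_Y + SD_Y * (X - mean_X) / SD_X at full precision:
Y = 73.18 + 12.44 * (82 - 58.18) / 9.43
Y = 73.18 + 12.44 * 23.82 / 9.43
Y = 73.18 + 296.3208 / 9.43
Y = 73.18 + 31.4232
Y = 104.6032

104.6032


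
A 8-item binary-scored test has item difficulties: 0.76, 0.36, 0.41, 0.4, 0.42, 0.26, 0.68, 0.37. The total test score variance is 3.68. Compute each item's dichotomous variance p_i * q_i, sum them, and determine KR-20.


For each item, compute p_i * q_i:
  Item 1: 0.76 * 0.24 = 0.1824
  Item 2: 0.36 * 0.64 = 0.2304
  Item 3: 0.41 * 0.59 = 0.2419
  Item 4: 0.4 * 0.6 = 0.24
  Item 5: 0.42 * 0.58 = 0.2436
  Item 6: 0.26 * 0.74 = 0.1924
  Item 7: 0.68 * 0.32 = 0.2176
  Item 8: 0.37 * 0.63 = 0.2331
Sum(p_i * q_i) = 0.1824 + 0.2304 + 0.2419 + 0.24 + 0.2436 + 0.1924 + 0.2176 + 0.2331 = 1.7814
KR-20 = (k/(k-1)) * (1 - Sum(p_i*q_i) / Var_total)
= (8/7) * (1 - 1.7814/3.68)
= 1.1429 * 0.5159
KR-20 = 0.5896

0.5896


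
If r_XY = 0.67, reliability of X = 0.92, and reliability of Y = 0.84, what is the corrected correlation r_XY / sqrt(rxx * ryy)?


r_corrected = rxy / sqrt(rxx * ryy)
= 0.67 / sqrt(0.92 * 0.84)
= 0.67 / sqrt(0.7728)
= 0.67 / 0.87909
r_corrected = 0.7622

0.7622


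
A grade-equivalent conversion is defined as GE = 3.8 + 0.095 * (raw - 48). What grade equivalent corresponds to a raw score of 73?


raw - median = 73 - 48 = 25
slope * diff = 0.095 * 25 = 2.375
GE = 3.8 + 2.375
GE = 6.175

6.175


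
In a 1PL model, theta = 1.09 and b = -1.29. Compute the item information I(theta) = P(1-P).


P = 1/(1+exp(-(1.09--1.29))) = 0.9153
I = P*(1-P) = 0.9153 * 0.0847
I = 0.0775

0.0775


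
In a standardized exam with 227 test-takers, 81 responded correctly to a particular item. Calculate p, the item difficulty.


Item difficulty p = number correct / total examinees
p = 81 / 227
p = 0.3568

0.3568


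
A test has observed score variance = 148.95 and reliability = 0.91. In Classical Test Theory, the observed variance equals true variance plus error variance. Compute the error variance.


var_true = rxx * var_obs = 0.91 * 148.95 = 135.5445
var_error = var_obs - var_true
var_error = 148.95 - 135.5445
var_error = 13.4055

13.4055


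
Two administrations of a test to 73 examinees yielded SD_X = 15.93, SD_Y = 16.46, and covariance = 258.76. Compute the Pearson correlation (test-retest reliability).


r = cov(X,Y) / (SD_X * SD_Y)
r = 258.76 / (15.93 * 16.46)
r = 258.76 / 262.2078
r = 0.9869

0.9869


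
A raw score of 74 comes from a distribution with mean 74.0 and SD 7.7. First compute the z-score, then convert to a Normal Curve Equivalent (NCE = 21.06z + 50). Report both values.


z = (X - mean) / SD = (74 - 74.0) / 7.7
z = 0.0 / 7.7
z = 0.0
NCE = NCE = 21.06z + 50
Carry z at full precision (z = 0.0 / 7.7) into the conversion:
NCE = 21.06 * (0.0 / 7.7) + 50 = 0.0 / 7.7 + 50
NCE = 0.0 + 50
NCE = 50.0

50.0


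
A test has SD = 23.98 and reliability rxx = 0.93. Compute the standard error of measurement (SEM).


SEM = SD * sqrt(1 - rxx)
SEM = 23.98 * sqrt(1 - 0.93)
SEM = 23.98 * sqrt(0.07) = 23.98 * 0.264575
SEM = 6.3445

6.3445


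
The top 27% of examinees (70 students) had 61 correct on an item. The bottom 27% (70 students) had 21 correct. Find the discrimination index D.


p_upper = 61/70 = 0.8714
p_lower = 21/70 = 0.3
D = 0.8714 - 0.3 = 0.5714

0.5714


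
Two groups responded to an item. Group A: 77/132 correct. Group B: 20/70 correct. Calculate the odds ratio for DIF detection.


Odds_A = 77/55 = 1.4
Odds_B = 20/50 = 0.4
OR = Odds_A / Odds_B = 1.4 / 0.4
Exactly, OR = (77 * 50) / (55 * 20) = 3850 / 1100
OR = 3.5

3.5


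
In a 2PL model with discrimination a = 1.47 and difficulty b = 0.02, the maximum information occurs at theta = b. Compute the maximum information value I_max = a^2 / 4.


For 2PL, max info at theta = b = 0.02
I_max = a^2 / 4 = 1.47^2 / 4
= 2.1609 / 4
I_max = 0.5402

0.5402


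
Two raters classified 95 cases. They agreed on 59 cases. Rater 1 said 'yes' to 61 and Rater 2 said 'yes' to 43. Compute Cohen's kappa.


P_o = 59/95 = 0.621053
P_e = (61*43 + 34*52) / 9025 = 0.486537
kappa = (P_o - P_e) / (1 - P_e)
kappa = (0.621053 - 0.486537) / (1 - 0.486537)
kappa = 0.262

0.262


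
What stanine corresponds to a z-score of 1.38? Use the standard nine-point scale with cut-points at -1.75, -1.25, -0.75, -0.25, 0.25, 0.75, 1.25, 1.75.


Stanine boundaries: [-1.75, -1.25, -0.75, -0.25, 0.25, 0.75, 1.25, 1.75]
z = 1.38
Check each boundary:
  z >= -1.75 -> could be stanine 2
  z >= -1.25 -> could be stanine 3
  z >= -0.75 -> could be stanine 4
  z >= -0.25 -> could be stanine 5
  z >= 0.25 -> could be stanine 6
  z >= 0.75 -> could be stanine 7
  z >= 1.25 -> could be stanine 8
  z < 1.75
Highest qualifying boundary gives stanine = 8

8


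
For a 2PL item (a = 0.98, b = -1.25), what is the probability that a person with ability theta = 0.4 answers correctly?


a*(theta - b) = 0.98 * (0.4 - -1.25) = 1.617
exp(-1.617) = 0.1985
P = 1 / (1 + 0.1985)
P = 0.8344

0.8344


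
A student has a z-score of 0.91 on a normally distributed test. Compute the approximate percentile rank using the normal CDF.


CDF(z) = 0.5 * (1 + erf(z/sqrt(2)))
erf(0.6435) = 0.6372
CDF = 0.8186
Percentile rank = 0.8186 * 100 = 81.86

81.86


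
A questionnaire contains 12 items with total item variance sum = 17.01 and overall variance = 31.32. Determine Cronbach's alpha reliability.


alpha = (k/(k-1)) * (1 - sum(si^2)/s_total^2)
= (12/11) * (1 - 17.01/31.32)
alpha = 0.4984

0.4984


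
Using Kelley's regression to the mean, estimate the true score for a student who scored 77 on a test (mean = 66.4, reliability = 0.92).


T_est = rxx * X + (1 - rxx) * mean
T_est = 0.92 * 77 + 0.08 * 66.4
T_est = 70.84 + 5.312
T_est = 76.152

76.152


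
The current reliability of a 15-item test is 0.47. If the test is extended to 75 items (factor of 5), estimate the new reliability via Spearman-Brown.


r_new = (n * rxx) / (1 + (n-1) * rxx)
r_new = (5 * 0.47) / (1 + 4 * 0.47)
r_new = 2.35 / 2.88
r_new = 0.816

0.816


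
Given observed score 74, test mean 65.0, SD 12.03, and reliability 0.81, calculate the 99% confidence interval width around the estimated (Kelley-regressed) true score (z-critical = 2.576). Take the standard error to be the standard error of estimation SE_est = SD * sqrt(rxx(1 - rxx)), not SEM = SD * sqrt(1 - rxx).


True score estimate = 0.81*74 + 0.19*65.0 = 72.29
SE_est = SD * sqrt(rxx * (1 - rxx)) = 12.03 * sqrt(0.81 * 0.19) = 12.03 * sqrt(0.1539) = 4.71938
CI = T_est +/- z * SE_est, so width = 2 * z * SE_est = 2 * 2.576 * 4.71938
Width = 24.3142

24.3142


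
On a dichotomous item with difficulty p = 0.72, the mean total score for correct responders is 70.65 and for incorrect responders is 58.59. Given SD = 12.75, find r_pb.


q = 1 - p = 0.28
rpb = ((M1 - M0) / SD) * sqrt(p * q)
rpb = ((70.65 - 58.59) / 12.75) * sqrt(0.72 * 0.28)
rpb = 0.4247

0.4247


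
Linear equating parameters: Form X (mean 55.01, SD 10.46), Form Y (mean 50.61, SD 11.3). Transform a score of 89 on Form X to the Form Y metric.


slope = SD_Y / SD_X = 11.3 / 10.46 ~ 1.0803
intercept = mean_Y - slope * mean_X = 50.61 - (11.3 / 10.46) * 55.01 ~ -8.8176
Y = slope * X + intercept. To avoid rounding drift from the rounded slope/intercept, evaluate the equivalent form Y = mean_Y + SD_Y * (X - mean_X) / SD_X at full precision:
Y = 50.61 + 11.3 * (89 - 55.01) / 10.46
Y = 50.61 + 11.3 * 33.99 / 10.46
Y = 50.61 + 384.087 / 10.46
Y = 50.61 + 36.7196
Y = 87.3296

87.3296


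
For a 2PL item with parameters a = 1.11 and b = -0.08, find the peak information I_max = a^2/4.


For 2PL, max info at theta = b = -0.08
I_max = a^2 / 4 = 1.11^2 / 4
= 1.2321 / 4
I_max = 0.308

0.308


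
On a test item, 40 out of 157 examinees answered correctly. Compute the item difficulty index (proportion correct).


Item difficulty p = number correct / total examinees
p = 40 / 157
p = 0.2548

0.2548


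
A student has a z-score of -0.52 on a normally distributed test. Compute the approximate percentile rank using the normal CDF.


CDF(z) = 0.5 * (1 + erf(z/sqrt(2)))
erf(-0.3677) = -0.3969
CDF = 0.3015
Percentile rank = 0.3015 * 100 = 30.15

30.15


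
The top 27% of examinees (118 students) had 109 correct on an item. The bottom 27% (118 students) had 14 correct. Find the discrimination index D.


p_upper = 109/118 = 0.9237
p_lower = 14/118 = 0.1186
D = 0.9237 - 0.1186 = 0.8051

0.8051


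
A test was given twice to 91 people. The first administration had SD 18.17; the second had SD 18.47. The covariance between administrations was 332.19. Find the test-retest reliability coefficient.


r = cov(X,Y) / (SD_X * SD_Y)
r = 332.19 / (18.17 * 18.47)
r = 332.19 / 335.5999
r = 0.9898

0.9898


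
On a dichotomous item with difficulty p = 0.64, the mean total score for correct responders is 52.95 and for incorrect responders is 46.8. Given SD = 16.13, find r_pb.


q = 1 - p = 0.36
rpb = ((M1 - M0) / SD) * sqrt(p * q)
rpb = ((52.95 - 46.8) / 16.13) * sqrt(0.64 * 0.36)
rpb = 0.183

0.183


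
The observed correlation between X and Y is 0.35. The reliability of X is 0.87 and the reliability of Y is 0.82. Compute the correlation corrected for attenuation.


r_corrected = rxy / sqrt(rxx * ryy)
= 0.35 / sqrt(0.87 * 0.82)
= 0.35 / sqrt(0.7134)
= 0.35 / 0.84463
r_corrected = 0.4144

0.4144


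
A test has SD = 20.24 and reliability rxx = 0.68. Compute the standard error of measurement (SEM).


SEM = SD * sqrt(1 - rxx)
SEM = 20.24 * sqrt(1 - 0.68)
SEM = 20.24 * sqrt(0.32) = 20.24 * 0.565685
SEM = 11.4495

11.4495


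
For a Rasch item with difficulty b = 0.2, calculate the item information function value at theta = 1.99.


P = 1/(1+exp(-(1.99-0.2))) = 0.8569
I = P*(1-P) = 0.8569 * 0.1431
I = 0.1226

0.1226


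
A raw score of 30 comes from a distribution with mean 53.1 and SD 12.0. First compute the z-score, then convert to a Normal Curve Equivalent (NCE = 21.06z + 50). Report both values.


z = (X - mean) / SD = (30 - 53.1) / 12.0
z = -23.1 / 12.0
z = -1.925
NCE = NCE = 21.06z + 50
Carry z at full precision (z = -23.1 / 12.0) into the conversion:
NCE = 21.06 * (-23.1 / 12.0) + 50 = -486.486 / 12.0 + 50
NCE = -40.5405 + 50
NCE = 9.4595

9.4595


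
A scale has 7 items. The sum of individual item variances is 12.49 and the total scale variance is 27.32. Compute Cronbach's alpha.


alpha = (k/(k-1)) * (1 - sum(si^2)/s_total^2)
= (7/6) * (1 - 12.49/27.32)
alpha = 0.6333

0.6333


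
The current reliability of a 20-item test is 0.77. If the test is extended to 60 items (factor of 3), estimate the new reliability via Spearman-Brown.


r_new = (n * rxx) / (1 + (n-1) * rxx)
r_new = (3 * 0.77) / (1 + 2 * 0.77)
r_new = 2.31 / 2.54
r_new = 0.9094

0.9094


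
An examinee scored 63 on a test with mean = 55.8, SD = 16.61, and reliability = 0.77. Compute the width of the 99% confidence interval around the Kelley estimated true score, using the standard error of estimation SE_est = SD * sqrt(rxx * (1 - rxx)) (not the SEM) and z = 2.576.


True score estimate = 0.77*63 + 0.23*55.8 = 61.344
SE_est = SD * sqrt(rxx * (1 - rxx)) = 16.61 * sqrt(0.77 * 0.23) = 16.61 * sqrt(0.1771) = 6.990028
CI = T_est +/- z * SE_est, so width = 2 * z * SE_est = 2 * 2.576 * 6.990028
Width = 36.0126

36.0126


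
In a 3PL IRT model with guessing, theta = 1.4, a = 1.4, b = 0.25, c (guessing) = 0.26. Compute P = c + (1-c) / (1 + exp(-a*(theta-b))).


logit = 1.4*(1.4 - 0.25) = 1.61
P* = 1/(1 + exp(-1.61)) = 0.8334
P = 0.26 + (1 - 0.26) * 0.8334
P = 0.8767

0.8767


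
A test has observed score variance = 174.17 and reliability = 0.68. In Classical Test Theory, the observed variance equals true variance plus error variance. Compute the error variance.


var_true = rxx * var_obs = 0.68 * 174.17 = 118.4356
var_error = var_obs - var_true
var_error = 174.17 - 118.4356
var_error = 55.7344

55.7344


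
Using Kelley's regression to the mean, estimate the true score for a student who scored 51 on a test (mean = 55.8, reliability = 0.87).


T_est = rxx * X + (1 - rxx) * mean
T_est = 0.87 * 51 + 0.13 * 55.8
T_est = 44.37 + 7.254
T_est = 51.624

51.624


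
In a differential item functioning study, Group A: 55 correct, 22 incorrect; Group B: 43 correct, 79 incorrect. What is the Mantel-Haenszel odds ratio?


Odds_A = 55/22 = 2.5
Odds_B = 43/79 = 0.5443
OR = Odds_A / Odds_B = 2.5 / 0.5443
Exactly, OR = (55 * 79) / (22 * 43) = 4345 / 946
OR = 4.593

4.593


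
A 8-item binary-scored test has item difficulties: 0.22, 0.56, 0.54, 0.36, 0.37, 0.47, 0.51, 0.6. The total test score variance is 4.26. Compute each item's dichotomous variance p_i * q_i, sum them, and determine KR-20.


For each item, compute p_i * q_i:
  Item 1: 0.22 * 0.78 = 0.1716
  Item 2: 0.56 * 0.44 = 0.2464
  Item 3: 0.54 * 0.46 = 0.2484
  Item 4: 0.36 * 0.64 = 0.2304
  Item 5: 0.37 * 0.63 = 0.2331
  Item 6: 0.47 * 0.53 = 0.2491
  Item 7: 0.51 * 0.49 = 0.2499
  Item 8: 0.6 * 0.4 = 0.24
Sum(p_i * q_i) = 0.1716 + 0.2464 + 0.2484 + 0.2304 + 0.2331 + 0.2491 + 0.2499 + 0.24 = 1.8689
KR-20 = (k/(k-1)) * (1 - Sum(p_i*q_i) / Var_total)
= (8/7) * (1 - 1.8689/4.26)
= 1.1429 * 0.5613
KR-20 = 0.6415

0.6415


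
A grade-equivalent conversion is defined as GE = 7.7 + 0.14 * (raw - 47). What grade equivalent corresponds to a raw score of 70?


raw - median = 70 - 47 = 23
slope * diff = 0.14 * 23 = 3.22
GE = 7.7 + 3.22
GE = 10.92

10.92


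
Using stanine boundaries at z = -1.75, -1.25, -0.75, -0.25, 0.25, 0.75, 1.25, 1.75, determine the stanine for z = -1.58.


Stanine boundaries: [-1.75, -1.25, -0.75, -0.25, 0.25, 0.75, 1.25, 1.75]
z = -1.58
Check each boundary:
  z >= -1.75 -> could be stanine 2
  z < -1.25
  z < -0.75
  z < -0.25
  z < 0.25
  z < 0.75
  z < 1.25
  z < 1.75
Highest qualifying boundary gives stanine = 2

2


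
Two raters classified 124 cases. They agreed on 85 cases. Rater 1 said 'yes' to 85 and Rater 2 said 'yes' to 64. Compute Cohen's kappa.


P_o = 85/124 = 0.685484
P_e = (85*64 + 39*60) / 15376 = 0.505983
kappa = (P_o - P_e) / (1 - P_e)
kappa = (0.685484 - 0.505983) / (1 - 0.505983)
kappa = 0.3633

0.3633


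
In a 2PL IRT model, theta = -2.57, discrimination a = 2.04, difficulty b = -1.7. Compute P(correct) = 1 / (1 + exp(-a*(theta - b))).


a*(theta - b) = 2.04 * (-2.57 - -1.7) = -1.7748
exp(--1.7748) = 5.8991
P = 1 / (1 + 5.8991)
P = 0.1449

0.1449


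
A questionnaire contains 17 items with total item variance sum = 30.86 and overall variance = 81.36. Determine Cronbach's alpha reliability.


alpha = (k/(k-1)) * (1 - sum(si^2)/s_total^2)
= (17/16) * (1 - 30.86/81.36)
alpha = 0.6595

0.6595


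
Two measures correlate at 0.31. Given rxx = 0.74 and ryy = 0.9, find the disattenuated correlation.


r_corrected = rxy / sqrt(rxx * ryy)
= 0.31 / sqrt(0.74 * 0.9)
= 0.31 / sqrt(0.666)
= 0.31 / 0.816088
r_corrected = 0.3799

0.3799


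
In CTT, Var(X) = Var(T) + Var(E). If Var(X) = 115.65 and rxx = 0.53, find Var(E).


var_true = rxx * var_obs = 0.53 * 115.65 = 61.2945
var_error = var_obs - var_true
var_error = 115.65 - 61.2945
var_error = 54.3555

54.3555


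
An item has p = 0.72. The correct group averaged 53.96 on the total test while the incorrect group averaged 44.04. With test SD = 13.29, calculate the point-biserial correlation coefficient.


q = 1 - p = 0.28
rpb = ((M1 - M0) / SD) * sqrt(p * q)
rpb = ((53.96 - 44.04) / 13.29) * sqrt(0.72 * 0.28)
rpb = 0.3351

0.3351


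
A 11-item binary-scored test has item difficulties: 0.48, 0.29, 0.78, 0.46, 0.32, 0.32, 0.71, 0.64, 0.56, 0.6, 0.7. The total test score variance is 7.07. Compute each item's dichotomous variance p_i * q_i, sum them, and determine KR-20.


For each item, compute p_i * q_i:
  Item 1: 0.48 * 0.52 = 0.2496
  Item 2: 0.29 * 0.71 = 0.2059
  Item 3: 0.78 * 0.22 = 0.1716
  Item 4: 0.46 * 0.54 = 0.2484
  Item 5: 0.32 * 0.68 = 0.2176
  Item 6: 0.32 * 0.68 = 0.2176
  Item 7: 0.71 * 0.29 = 0.2059
  Item 8: 0.64 * 0.36 = 0.2304
  Item 9: 0.56 * 0.44 = 0.2464
  Item 10: 0.6 * 0.4 = 0.24
  Item 11: 0.7 * 0.3 = 0.21
Sum(p_i * q_i) = 0.2496 + 0.2059 + 0.1716 + 0.2484 + 0.2176 + 0.2176 + 0.2059 + 0.2304 + 0.2464 + 0.24 + 0.21 = 2.4434
KR-20 = (k/(k-1)) * (1 - Sum(p_i*q_i) / Var_total)
= (11/10) * (1 - 2.4434/7.07)
= 1.1 * 0.6544
KR-20 = 0.7198

0.7198


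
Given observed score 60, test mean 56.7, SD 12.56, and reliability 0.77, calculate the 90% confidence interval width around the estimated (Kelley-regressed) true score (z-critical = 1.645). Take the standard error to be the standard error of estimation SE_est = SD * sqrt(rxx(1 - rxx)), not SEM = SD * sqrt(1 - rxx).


True score estimate = 0.77*60 + 0.23*56.7 = 59.241
SE_est = SD * sqrt(rxx * (1 - rxx)) = 12.56 * sqrt(0.77 * 0.23) = 12.56 * sqrt(0.1771) = 5.285656
CI = T_est +/- z * SE_est, so width = 2 * z * SE_est = 2 * 1.645 * 5.285656
Width = 17.3898

17.3898


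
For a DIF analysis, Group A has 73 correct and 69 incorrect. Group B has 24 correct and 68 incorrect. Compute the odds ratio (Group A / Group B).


Odds_A = 73/69 = 1.058
Odds_B = 24/68 = 0.3529
OR = Odds_A / Odds_B = 1.058 / 0.3529
Exactly, OR = (73 * 68) / (69 * 24) = 4964 / 1656
OR = 2.9976

2.9976


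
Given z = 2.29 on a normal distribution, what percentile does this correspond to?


CDF(z) = 0.5 * (1 + erf(z/sqrt(2)))
erf(1.6193) = 0.978
CDF = 0.989
Percentile rank = 0.989 * 100 = 98.9

98.9


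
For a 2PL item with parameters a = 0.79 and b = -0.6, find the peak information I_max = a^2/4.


For 2PL, max info at theta = b = -0.6
I_max = a^2 / 4 = 0.79^2 / 4
= 0.6241 / 4
I_max = 0.156

0.156


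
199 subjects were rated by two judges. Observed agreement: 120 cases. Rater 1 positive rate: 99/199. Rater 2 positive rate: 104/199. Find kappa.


P_o = 120/199 = 0.603015
P_e = (99*104 + 100*95) / 39601 = 0.499886
kappa = (P_o - P_e) / (1 - P_e)
kappa = (0.603015 - 0.499886) / (1 - 0.499886)
kappa = 0.2062

0.2062


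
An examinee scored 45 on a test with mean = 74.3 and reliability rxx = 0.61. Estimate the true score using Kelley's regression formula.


T_est = rxx * X + (1 - rxx) * mean
T_est = 0.61 * 45 + 0.39 * 74.3
T_est = 27.45 + 28.977
T_est = 56.427

56.427


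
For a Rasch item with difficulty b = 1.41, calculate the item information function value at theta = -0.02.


P = 1/(1+exp(-(-0.02-1.41))) = 0.1931
I = P*(1-P) = 0.1931 * 0.8069
I = 0.1558

0.1558


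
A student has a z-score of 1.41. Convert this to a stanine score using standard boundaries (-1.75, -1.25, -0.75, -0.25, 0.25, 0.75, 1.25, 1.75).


Stanine boundaries: [-1.75, -1.25, -0.75, -0.25, 0.25, 0.75, 1.25, 1.75]
z = 1.41
Check each boundary:
  z >= -1.75 -> could be stanine 2
  z >= -1.25 -> could be stanine 3
  z >= -0.75 -> could be stanine 4
  z >= -0.25 -> could be stanine 5
  z >= 0.25 -> could be stanine 6
  z >= 0.75 -> could be stanine 7
  z >= 1.25 -> could be stanine 8
  z < 1.75
Highest qualifying boundary gives stanine = 8

8


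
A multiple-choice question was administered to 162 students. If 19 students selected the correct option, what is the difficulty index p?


Item difficulty p = number correct / total examinees
p = 19 / 162
p = 0.1173

0.1173


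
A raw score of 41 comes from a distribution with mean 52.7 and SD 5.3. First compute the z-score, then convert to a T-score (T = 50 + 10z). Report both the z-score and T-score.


z = (X - mean) / SD = (41 - 52.7) / 5.3
z = -11.7 / 5.3
z = -2.2075
T-score = T = 50 + 10z
Carry z at full precision (z = -11.7 / 5.3) into the conversion:
T-score = 50 + 10 * (-11.7 / 5.3) = 50 + -117 / 5.3
T-score = 50 + -22.0755
T-score = 27.9245

27.9245


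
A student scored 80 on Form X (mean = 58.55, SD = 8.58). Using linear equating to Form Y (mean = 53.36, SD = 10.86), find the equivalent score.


slope = SD_Y / SD_X = 10.86 / 8.58 ~ 1.2657
intercept = mean_Y - slope * mean_X = 53.36 - (10.86 / 8.58) * 58.55 ~ -20.7487
Y = slope * X + intercept. To avoid rounding drift from the rounded slope/intercept, evaluate the equivalent form Y = mean_Y + SD_Y * (X - mean_X) / SD_X at full precision:
Y = 53.36 + 10.86 * (80 - 58.55) / 8.58
Y = 53.36 + 10.86 * 21.45 / 8.58
Y = 53.36 + 232.947 / 8.58
Y = 53.36 + 27.15
Y = 80.51

80.51


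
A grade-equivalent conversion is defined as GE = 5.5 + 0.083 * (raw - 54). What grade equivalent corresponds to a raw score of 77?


raw - median = 77 - 54 = 23
slope * diff = 0.083 * 23 = 1.909
GE = 5.5 + 1.909
GE = 7.409

7.409


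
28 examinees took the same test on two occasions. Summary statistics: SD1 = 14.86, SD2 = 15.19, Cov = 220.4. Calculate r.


r = cov(X,Y) / (SD_X * SD_Y)
r = 220.4 / (14.86 * 15.19)
r = 220.4 / 225.7234
r = 0.9764

0.9764


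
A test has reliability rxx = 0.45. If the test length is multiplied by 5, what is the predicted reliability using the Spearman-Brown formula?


r_new = (n * rxx) / (1 + (n-1) * rxx)
r_new = (5 * 0.45) / (1 + 4 * 0.45)
r_new = 2.25 / 2.8
r_new = 0.8036

0.8036


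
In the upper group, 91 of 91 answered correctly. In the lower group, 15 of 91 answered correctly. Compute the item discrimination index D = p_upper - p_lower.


p_upper = 91/91 = 1.0
p_lower = 15/91 = 0.1648
D = 1.0 - 0.1648 = 0.8352

0.8352


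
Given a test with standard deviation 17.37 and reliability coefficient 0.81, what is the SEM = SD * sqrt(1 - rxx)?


SEM = SD * sqrt(1 - rxx)
SEM = 17.37 * sqrt(1 - 0.81)
SEM = 17.37 * sqrt(0.19) = 17.37 * 0.43589
SEM = 7.5714

7.5714


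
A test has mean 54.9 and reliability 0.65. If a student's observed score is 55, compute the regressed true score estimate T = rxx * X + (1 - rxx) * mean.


T_est = rxx * X + (1 - rxx) * mean
T_est = 0.65 * 55 + 0.35 * 54.9
T_est = 35.75 + 19.215
T_est = 54.965

54.965


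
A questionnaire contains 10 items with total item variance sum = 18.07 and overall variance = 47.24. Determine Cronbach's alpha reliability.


alpha = (k/(k-1)) * (1 - sum(si^2)/s_total^2)
= (10/9) * (1 - 18.07/47.24)
alpha = 0.6861

0.6861


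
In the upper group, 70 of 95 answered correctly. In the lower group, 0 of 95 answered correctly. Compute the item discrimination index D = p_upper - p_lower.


p_upper = 70/95 = 0.7368
p_lower = 0/95 = 0.0
D = 0.7368 - 0.0 = 0.7368

0.7368


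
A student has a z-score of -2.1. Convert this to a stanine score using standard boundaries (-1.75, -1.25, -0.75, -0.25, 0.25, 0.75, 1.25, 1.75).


Stanine boundaries: [-1.75, -1.25, -0.75, -0.25, 0.25, 0.75, 1.25, 1.75]
z = -2.1
Check each boundary:
  z < -1.75
  z < -1.25
  z < -0.75
  z < -0.25
  z < 0.25
  z < 0.75
  z < 1.25
  z < 1.75
Highest qualifying boundary gives stanine = 1

1


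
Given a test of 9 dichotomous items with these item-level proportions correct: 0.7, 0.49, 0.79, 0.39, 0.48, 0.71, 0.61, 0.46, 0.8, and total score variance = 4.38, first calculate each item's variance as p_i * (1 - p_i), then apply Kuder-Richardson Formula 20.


For each item, compute p_i * q_i:
  Item 1: 0.7 * 0.3 = 0.21
  Item 2: 0.49 * 0.51 = 0.2499
  Item 3: 0.79 * 0.21 = 0.1659
  Item 4: 0.39 * 0.61 = 0.2379
  Item 5: 0.48 * 0.52 = 0.2496
  Item 6: 0.71 * 0.29 = 0.2059
  Item 7: 0.61 * 0.39 = 0.2379
  Item 8: 0.46 * 0.54 = 0.2484
  Item 9: 0.8 * 0.2 = 0.16
Sum(p_i * q_i) = 0.21 + 0.2499 + 0.1659 + 0.2379 + 0.2496 + 0.2059 + 0.2379 + 0.2484 + 0.16 = 1.9655
KR-20 = (k/(k-1)) * (1 - Sum(p_i*q_i) / Var_total)
= (9/8) * (1 - 1.9655/4.38)
= 1.125 * 0.5513
KR-20 = 0.6202

0.6202


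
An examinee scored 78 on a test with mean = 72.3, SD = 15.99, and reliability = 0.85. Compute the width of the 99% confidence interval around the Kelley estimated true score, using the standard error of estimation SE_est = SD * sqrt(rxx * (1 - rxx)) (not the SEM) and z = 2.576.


True score estimate = 0.85*78 + 0.15*72.3 = 77.145
SE_est = SD * sqrt(rxx * (1 - rxx)) = 15.99 * sqrt(0.85 * 0.15) = 15.99 * sqrt(0.1275) = 5.709572
CI = T_est +/- z * SE_est, so width = 2 * z * SE_est = 2 * 2.576 * 5.709572
Width = 29.4157

29.4157


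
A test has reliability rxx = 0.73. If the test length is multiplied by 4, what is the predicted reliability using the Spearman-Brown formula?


r_new = (n * rxx) / (1 + (n-1) * rxx)
r_new = (4 * 0.73) / (1 + 3 * 0.73)
r_new = 2.92 / 3.19
r_new = 0.9154

0.9154


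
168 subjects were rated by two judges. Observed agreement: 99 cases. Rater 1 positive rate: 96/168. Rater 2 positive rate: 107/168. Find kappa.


P_o = 99/168 = 0.589286
P_e = (96*107 + 72*61) / 28224 = 0.519558
kappa = (P_o - P_e) / (1 - P_e)
kappa = (0.589286 - 0.519558) / (1 - 0.519558)
kappa = 0.1451

0.1451


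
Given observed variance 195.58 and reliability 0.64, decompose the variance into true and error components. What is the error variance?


var_true = rxx * var_obs = 0.64 * 195.58 = 125.1712
var_error = var_obs - var_true
var_error = 195.58 - 125.1712
var_error = 70.4088

70.4088


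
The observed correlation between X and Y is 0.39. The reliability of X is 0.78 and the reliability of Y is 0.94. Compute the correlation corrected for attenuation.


r_corrected = rxy / sqrt(rxx * ryy)
= 0.39 / sqrt(0.78 * 0.94)
= 0.39 / sqrt(0.7332)
= 0.39 / 0.856271
r_corrected = 0.4555

0.4555


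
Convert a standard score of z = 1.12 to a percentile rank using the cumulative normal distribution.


CDF(z) = 0.5 * (1 + erf(z/sqrt(2)))
erf(0.792) = 0.7373
CDF = 0.8686
Percentile rank = 0.8686 * 100 = 86.86

86.86


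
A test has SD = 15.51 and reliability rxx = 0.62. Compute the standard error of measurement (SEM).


SEM = SD * sqrt(1 - rxx)
SEM = 15.51 * sqrt(1 - 0.62)
SEM = 15.51 * sqrt(0.38) = 15.51 * 0.616441
SEM = 9.561

9.561


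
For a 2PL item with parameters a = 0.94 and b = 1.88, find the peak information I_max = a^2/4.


For 2PL, max info at theta = b = 1.88
I_max = a^2 / 4 = 0.94^2 / 4
= 0.8836 / 4
I_max = 0.2209

0.2209


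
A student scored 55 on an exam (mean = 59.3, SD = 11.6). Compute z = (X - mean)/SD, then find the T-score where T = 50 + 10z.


z = (X - mean) / SD = (55 - 59.3) / 11.6
z = -4.3 / 11.6
z = -0.3707
T-score = T = 50 + 10z
Carry z at full precision (z = -4.3 / 11.6) into the conversion:
T-score = 50 + 10 * (-4.3 / 11.6) = 50 + -43 / 11.6
T-score = 50 + -3.7069
T-score = 46.2931

46.2931


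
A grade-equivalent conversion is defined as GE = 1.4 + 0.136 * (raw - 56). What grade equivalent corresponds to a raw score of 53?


raw - median = 53 - 56 = -3
slope * diff = 0.136 * -3 = -0.408
GE = 1.4 + -0.408
GE = 0.992

0.992


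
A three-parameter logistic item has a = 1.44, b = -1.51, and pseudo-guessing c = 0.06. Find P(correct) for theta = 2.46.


logit = 1.44*(2.46 - -1.51) = 5.7168
P* = 1/(1 + exp(-5.7168)) = 0.9967
P = 0.06 + (1 - 0.06) * 0.9967
P = 0.9969

0.9969


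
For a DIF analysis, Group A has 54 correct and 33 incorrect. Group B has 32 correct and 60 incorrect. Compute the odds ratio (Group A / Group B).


Odds_A = 54/33 = 1.6364
Odds_B = 32/60 = 0.5333
OR = Odds_A / Odds_B = 1.6364 / 0.5333
Exactly, OR = (54 * 60) / (33 * 32) = 3240 / 1056
OR = 3.0682

3.0682


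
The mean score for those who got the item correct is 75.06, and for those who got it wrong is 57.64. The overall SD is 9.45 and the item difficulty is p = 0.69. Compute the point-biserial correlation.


q = 1 - p = 0.31
rpb = ((M1 - M0) / SD) * sqrt(p * q)
rpb = ((75.06 - 57.64) / 9.45) * sqrt(0.69 * 0.31)
rpb = 0.8526

0.8526


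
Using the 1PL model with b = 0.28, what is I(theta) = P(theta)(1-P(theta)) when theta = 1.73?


P = 1/(1+exp(-(1.73-0.28))) = 0.81
I = P*(1-P) = 0.81 * 0.19
I = 0.1539

0.1539


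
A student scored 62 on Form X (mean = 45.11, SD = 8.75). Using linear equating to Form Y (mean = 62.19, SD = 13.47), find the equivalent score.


slope = SD_Y / SD_X = 13.47 / 8.75 ~ 1.5394
intercept = mean_Y - slope * mean_X = 62.19 - (13.47 / 8.75) * 45.11 ~ -7.2536
Y = slope * X + intercept. To avoid rounding drift from the rounded slope/intercept, evaluate the equivalent form Y = mean_Y + SD_Y * (X - mean_X) / SD_X at full precision:
Y = 62.19 + 13.47 * (62 - 45.11) / 8.75
Y = 62.19 + 13.47 * 16.89 / 8.75
Y = 62.19 + 227.5083 / 8.75
Y = 62.19 + 26.0009
Y = 88.1909

88.1909


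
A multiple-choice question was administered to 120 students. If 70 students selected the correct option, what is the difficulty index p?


Item difficulty p = number correct / total examinees
p = 70 / 120
p = 0.5833

0.5833


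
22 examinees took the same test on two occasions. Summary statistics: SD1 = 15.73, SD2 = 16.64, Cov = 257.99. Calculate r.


r = cov(X,Y) / (SD_X * SD_Y)
r = 257.99 / (15.73 * 16.64)
r = 257.99 / 261.7472
r = 0.9856

0.9856


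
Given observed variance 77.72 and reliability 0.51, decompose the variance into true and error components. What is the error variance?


var_true = rxx * var_obs = 0.51 * 77.72 = 39.6372
var_error = var_obs - var_true
var_error = 77.72 - 39.6372
var_error = 38.0828

38.0828


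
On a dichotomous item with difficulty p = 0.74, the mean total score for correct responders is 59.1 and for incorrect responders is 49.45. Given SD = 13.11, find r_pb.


q = 1 - p = 0.26
rpb = ((M1 - M0) / SD) * sqrt(p * q)
rpb = ((59.1 - 49.45) / 13.11) * sqrt(0.74 * 0.26)
rpb = 0.3229

0.3229


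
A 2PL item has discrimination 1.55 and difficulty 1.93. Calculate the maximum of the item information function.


For 2PL, max info at theta = b = 1.93
I_max = a^2 / 4 = 1.55^2 / 4
= 2.4025 / 4
I_max = 0.6006

0.6006


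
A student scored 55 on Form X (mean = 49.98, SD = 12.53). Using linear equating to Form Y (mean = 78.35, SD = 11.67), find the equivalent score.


slope = SD_Y / SD_X = 11.67 / 12.53 ~ 0.9314
intercept = mean_Y - slope * mean_X = 78.35 - (11.67 / 12.53) * 49.98 ~ 31.8004
Y = slope * X + intercept. To avoid rounding drift from the rounded slope/intercept, evaluate the equivalent form Y = mean_Y + SD_Y * (X - mean_X) / SD_X at full precision:
Y = 78.35 + 11.67 * (55 - 49.98) / 12.53
Y = 78.35 + 11.67 * 5.02 / 12.53
Y = 78.35 + 58.5834 / 12.53
Y = 78.35 + 4.6755
Y = 83.0255

83.0255


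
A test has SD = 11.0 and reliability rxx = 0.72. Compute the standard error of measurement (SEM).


SEM = SD * sqrt(1 - rxx)
SEM = 11.0 * sqrt(1 - 0.72)
SEM = 11.0 * sqrt(0.28) = 11.0 * 0.52915
SEM = 5.8207

5.8207


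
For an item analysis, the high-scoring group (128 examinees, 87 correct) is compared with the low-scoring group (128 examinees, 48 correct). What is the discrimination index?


p_upper = 87/128 = 0.6797
p_lower = 48/128 = 0.375
D = 0.6797 - 0.375 = 0.3047

0.3047


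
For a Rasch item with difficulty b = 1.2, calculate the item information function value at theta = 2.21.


P = 1/(1+exp(-(2.21-1.2))) = 0.733
I = P*(1-P) = 0.733 * 0.267
I = 0.1957

0.1957


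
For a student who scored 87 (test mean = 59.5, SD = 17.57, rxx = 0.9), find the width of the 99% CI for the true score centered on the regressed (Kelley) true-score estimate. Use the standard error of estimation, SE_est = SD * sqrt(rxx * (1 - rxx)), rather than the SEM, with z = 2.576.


True score estimate = 0.9*87 + 0.1*59.5 = 84.25
SE_est = SD * sqrt(rxx * (1 - rxx)) = 17.57 * sqrt(0.9 * 0.1) = 17.57 * sqrt(0.09) = 5.271
CI = T_est +/- z * SE_est, so width = 2 * z * SE_est = 2 * 2.576 * 5.271
Width = 27.1562

27.1562


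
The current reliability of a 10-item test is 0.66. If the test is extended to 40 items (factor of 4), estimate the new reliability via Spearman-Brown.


r_new = (n * rxx) / (1 + (n-1) * rxx)
r_new = (4 * 0.66) / (1 + 3 * 0.66)
r_new = 2.64 / 2.98
r_new = 0.8859

0.8859


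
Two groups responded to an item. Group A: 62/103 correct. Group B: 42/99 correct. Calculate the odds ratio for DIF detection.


Odds_A = 62/41 = 1.5122
Odds_B = 42/57 = 0.7368
OR = Odds_A / Odds_B = 1.5122 / 0.7368
Exactly, OR = (62 * 57) / (41 * 42) = 3534 / 1722
OR = 2.0523

2.0523


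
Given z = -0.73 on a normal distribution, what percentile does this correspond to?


CDF(z) = 0.5 * (1 + erf(z/sqrt(2)))
erf(-0.5162) = -0.5346
CDF = 0.2327
Percentile rank = 0.2327 * 100 = 23.27

23.27


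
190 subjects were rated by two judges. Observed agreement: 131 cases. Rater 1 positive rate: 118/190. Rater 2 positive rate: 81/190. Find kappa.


P_o = 131/190 = 0.689474
P_e = (118*81 + 72*109) / 36100 = 0.482161
kappa = (P_o - P_e) / (1 - P_e)
kappa = (0.689474 - 0.482161) / (1 - 0.482161)
kappa = 0.4003

0.4003


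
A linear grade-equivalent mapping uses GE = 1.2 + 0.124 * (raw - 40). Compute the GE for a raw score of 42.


raw - median = 42 - 40 = 2
slope * diff = 0.124 * 2 = 0.248
GE = 1.2 + 0.248
GE = 1.448

1.448


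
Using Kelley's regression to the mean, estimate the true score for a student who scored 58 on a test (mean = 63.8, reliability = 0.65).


T_est = rxx * X + (1 - rxx) * mean
T_est = 0.65 * 58 + 0.35 * 63.8
T_est = 37.7 + 22.33
T_est = 60.03

60.03


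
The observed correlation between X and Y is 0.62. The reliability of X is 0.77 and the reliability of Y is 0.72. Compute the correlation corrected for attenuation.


r_corrected = rxy / sqrt(rxx * ryy)
= 0.62 / sqrt(0.77 * 0.72)
= 0.62 / sqrt(0.5544)
= 0.62 / 0.74458
r_corrected = 0.8327

0.8327


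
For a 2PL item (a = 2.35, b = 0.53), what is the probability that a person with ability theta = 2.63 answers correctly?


a*(theta - b) = 2.35 * (2.63 - 0.53) = 4.935
exp(-4.935) = 0.0072
P = 1 / (1 + 0.0072)
P = 0.9929

0.9929


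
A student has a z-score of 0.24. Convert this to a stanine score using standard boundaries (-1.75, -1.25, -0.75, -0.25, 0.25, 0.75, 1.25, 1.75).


Stanine boundaries: [-1.75, -1.25, -0.75, -0.25, 0.25, 0.75, 1.25, 1.75]
z = 0.24
Check each boundary:
  z >= -1.75 -> could be stanine 2
  z >= -1.25 -> could be stanine 3
  z >= -0.75 -> could be stanine 4
  z >= -0.25 -> could be stanine 5
  z < 0.25
  z < 0.75
  z < 1.25
  z < 1.75
Highest qualifying boundary gives stanine = 5

5


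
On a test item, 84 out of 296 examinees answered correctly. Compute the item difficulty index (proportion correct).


Item difficulty p = number correct / total examinees
p = 84 / 296
p = 0.2838

0.2838


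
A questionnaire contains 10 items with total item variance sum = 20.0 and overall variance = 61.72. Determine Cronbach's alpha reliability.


alpha = (k/(k-1)) * (1 - sum(si^2)/s_total^2)
= (10/9) * (1 - 20.0/61.72)
alpha = 0.7511

0.7511


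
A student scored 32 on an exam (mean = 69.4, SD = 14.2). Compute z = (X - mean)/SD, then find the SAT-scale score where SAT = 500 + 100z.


z = (X - mean) / SD = (32 - 69.4) / 14.2
z = -37.4 / 14.2
z = -2.6338
SAT-scale = SAT = 500 + 100z
Carry z at full precision (z = -37.4 / 14.2) into the conversion:
SAT-scale = 500 + 100 * (-37.4 / 14.2) = 500 + -3740 / 14.2
SAT-scale = 500 + -263.3803
SAT-scale = 236.6197

236.6197


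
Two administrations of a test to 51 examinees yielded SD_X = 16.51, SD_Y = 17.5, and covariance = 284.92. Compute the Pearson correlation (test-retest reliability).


r = cov(X,Y) / (SD_X * SD_Y)
r = 284.92 / (16.51 * 17.5)
r = 284.92 / 288.925
r = 0.9861

0.9861


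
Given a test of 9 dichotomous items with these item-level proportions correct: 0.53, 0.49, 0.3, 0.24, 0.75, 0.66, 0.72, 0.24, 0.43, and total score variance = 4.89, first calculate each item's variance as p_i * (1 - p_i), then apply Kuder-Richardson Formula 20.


For each item, compute p_i * q_i:
  Item 1: 0.53 * 0.47 = 0.2491
  Item 2: 0.49 * 0.51 = 0.2499
  Item 3: 0.3 * 0.7 = 0.21
  Item 4: 0.24 * 0.76 = 0.1824
  Item 5: 0.75 * 0.25 = 0.1875
  Item 6: 0.66 * 0.34 = 0.2244
  Item 7: 0.72 * 0.28 = 0.2016
  Item 8: 0.24 * 0.76 = 0.1824
  Item 9: 0.43 * 0.57 = 0.2451
Sum(p_i * q_i) = 0.2491 + 0.2499 + 0.21 + 0.1824 + 0.1875 + 0.2244 + 0.2016 + 0.1824 + 0.2451 = 1.9324
KR-20 = (k/(k-1)) * (1 - Sum(p_i*q_i) / Var_total)
= (9/8) * (1 - 1.9324/4.89)
= 1.125 * 0.6048
KR-20 = 0.6804

0.6804


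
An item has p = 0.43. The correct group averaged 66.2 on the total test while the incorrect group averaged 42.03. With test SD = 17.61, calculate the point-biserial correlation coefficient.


q = 1 - p = 0.57
rpb = ((M1 - M0) / SD) * sqrt(p * q)
rpb = ((66.2 - 42.03) / 17.61) * sqrt(0.43 * 0.57)
rpb = 0.6795

0.6795


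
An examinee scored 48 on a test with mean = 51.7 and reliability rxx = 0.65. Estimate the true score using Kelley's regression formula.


T_est = rxx * X + (1 - rxx) * mean
T_est = 0.65 * 48 + 0.35 * 51.7
T_est = 31.2 + 18.095
T_est = 49.295

49.295


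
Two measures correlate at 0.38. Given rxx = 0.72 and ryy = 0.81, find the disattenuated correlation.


r_corrected = rxy / sqrt(rxx * ryy)
= 0.38 / sqrt(0.72 * 0.81)
= 0.38 / sqrt(0.5832)
= 0.38 / 0.763675
r_corrected = 0.4976

0.4976


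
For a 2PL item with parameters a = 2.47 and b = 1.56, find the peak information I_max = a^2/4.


For 2PL, max info at theta = b = 1.56
I_max = a^2 / 4 = 2.47^2 / 4
= 6.1009 / 4
I_max = 1.5252

1.5252


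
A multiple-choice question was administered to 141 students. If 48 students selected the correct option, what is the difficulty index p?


Item difficulty p = number correct / total examinees
p = 48 / 141
p = 0.3404

0.3404


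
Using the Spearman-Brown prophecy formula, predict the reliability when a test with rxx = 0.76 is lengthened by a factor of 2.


r_new = (n * rxx) / (1 + (n-1) * rxx)
r_new = (2 * 0.76) / (1 + 1 * 0.76)
r_new = 1.52 / 1.76
r_new = 0.8636

0.8636


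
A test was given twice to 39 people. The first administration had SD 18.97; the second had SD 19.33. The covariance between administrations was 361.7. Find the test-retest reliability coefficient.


r = cov(X,Y) / (SD_X * SD_Y)
r = 361.7 / (18.97 * 19.33)
r = 361.7 / 366.6901
r = 0.9864

0.9864


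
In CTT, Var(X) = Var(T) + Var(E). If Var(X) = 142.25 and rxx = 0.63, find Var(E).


var_true = rxx * var_obs = 0.63 * 142.25 = 89.6175
var_error = var_obs - var_true
var_error = 142.25 - 89.6175
var_error = 52.6325

52.6325


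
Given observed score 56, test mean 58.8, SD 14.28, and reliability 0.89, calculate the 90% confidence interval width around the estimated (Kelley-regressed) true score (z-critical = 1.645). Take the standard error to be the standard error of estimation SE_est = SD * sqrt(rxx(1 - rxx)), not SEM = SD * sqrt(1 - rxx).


True score estimate = 0.89*56 + 0.11*58.8 = 56.308
SE_est = SD * sqrt(rxx * (1 - rxx)) = 14.28 * sqrt(0.89 * 0.11) = 14.28 * sqrt(0.0979) = 4.468066
CI = T_est +/- z * SE_est, so width = 2 * z * SE_est = 2 * 1.645 * 4.468066
Width = 14.6999

14.6999


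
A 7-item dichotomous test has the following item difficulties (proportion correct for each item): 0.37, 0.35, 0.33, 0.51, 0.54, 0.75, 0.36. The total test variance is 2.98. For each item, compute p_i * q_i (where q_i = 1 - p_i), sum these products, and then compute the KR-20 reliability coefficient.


For each item, compute p_i * q_i:
  Item 1: 0.37 * 0.63 = 0.2331
  Item 2: 0.35 * 0.65 = 0.2275
  Item 3: 0.33 * 0.67 = 0.2211
  Item 4: 0.51 * 0.49 = 0.2499
  Item 5: 0.54 * 0.46 = 0.2484
  Item 6: 0.75 * 0.25 = 0.1875
  Item 7: 0.36 * 0.64 = 0.2304
Sum(p_i * q_i) = 0.2331 + 0.2275 + 0.2211 + 0.2499 + 0.2484 + 0.1875 + 0.2304 = 1.5979
KR-20 = (k/(k-1)) * (1 - Sum(p_i*q_i) / Var_total)
= (7/6) * (1 - 1.5979/2.98)
= 1.1667 * 0.4638
KR-20 = 0.5411

0.5411
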